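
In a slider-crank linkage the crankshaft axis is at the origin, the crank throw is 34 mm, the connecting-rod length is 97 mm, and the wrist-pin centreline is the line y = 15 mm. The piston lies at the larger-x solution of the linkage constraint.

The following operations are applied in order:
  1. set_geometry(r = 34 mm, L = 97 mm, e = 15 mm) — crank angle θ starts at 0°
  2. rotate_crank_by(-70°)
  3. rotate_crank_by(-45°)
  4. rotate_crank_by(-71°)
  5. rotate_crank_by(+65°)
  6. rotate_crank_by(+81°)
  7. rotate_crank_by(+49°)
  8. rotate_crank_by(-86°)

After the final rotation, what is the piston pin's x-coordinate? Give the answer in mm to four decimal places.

set_geometry: r = 34 mm, L = 97 mm, e = 15 mm; θ ← 0°
rotate_crank_by(-70°): θ ← 0° -70° = -70°
rotate_crank_by(-45°): θ ← -70° -45° = -115°
rotate_crank_by(-71°): θ ← -115° -71° = -186°
rotate_crank_by(+65°): θ ← -186° +65° = -121°
rotate_crank_by(+81°): θ ← -121° +81° = -40°
rotate_crank_by(+49°): θ ← -40° +49° = 9°
rotate_crank_by(-86°): θ ← 9° -86° = -77°
crank pin P = (r cos θ, r sin θ) = (7.648336, -33.128582)
h = r sin θ − e = -33.128582 − 15 = -48.128582
x = r cos θ + √(L² − h²) = 7.648336 + √(9409.0 − 2316.3604) = 7.648336 + 84.217810 = 91.866146

91.8661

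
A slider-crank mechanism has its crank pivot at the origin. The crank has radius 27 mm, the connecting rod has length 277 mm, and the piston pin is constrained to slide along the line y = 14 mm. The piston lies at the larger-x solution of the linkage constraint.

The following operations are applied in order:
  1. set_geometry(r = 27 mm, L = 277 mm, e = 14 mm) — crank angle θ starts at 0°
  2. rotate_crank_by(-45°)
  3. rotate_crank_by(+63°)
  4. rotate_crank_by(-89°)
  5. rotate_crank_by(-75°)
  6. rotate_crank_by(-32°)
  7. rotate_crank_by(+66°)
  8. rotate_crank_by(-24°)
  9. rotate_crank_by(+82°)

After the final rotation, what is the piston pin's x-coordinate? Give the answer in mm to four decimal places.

290.5414

set_geometry: r = 27 mm, L = 277 mm, e = 14 mm; θ ← 0°
rotate_crank_by(-45°): θ ← 0° -45° = -45°
rotate_crank_by(+63°): θ ← -45° +63° = 18°
rotate_crank_by(-89°): θ ← 18° -89° = -71°
rotate_crank_by(-75°): θ ← -71° -75° = -146°
rotate_crank_by(-32°): θ ← -146° -32° = -178°
rotate_crank_by(+66°): θ ← -178° +66° = -112°
rotate_crank_by(-24°): θ ← -112° -24° = -136°
rotate_crank_by(+82°): θ ← -136° +82° = -54°
crank pin P = (r cos θ, r sin θ) = (15.870202, -21.843459)
h = r sin θ − e = -21.843459 − 14 = -35.843459
x = r cos θ + √(L² − h²) = 15.870202 + √(76729.0 − 1284.7535) = 15.870202 + 274.671161 = 290.541362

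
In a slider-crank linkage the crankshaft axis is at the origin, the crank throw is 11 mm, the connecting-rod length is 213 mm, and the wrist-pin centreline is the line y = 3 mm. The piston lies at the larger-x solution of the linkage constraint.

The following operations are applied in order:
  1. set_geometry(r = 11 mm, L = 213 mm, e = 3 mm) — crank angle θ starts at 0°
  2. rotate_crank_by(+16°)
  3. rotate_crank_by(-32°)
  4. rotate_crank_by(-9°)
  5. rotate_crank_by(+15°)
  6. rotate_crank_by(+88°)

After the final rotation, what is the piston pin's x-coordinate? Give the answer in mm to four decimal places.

215.1456

set_geometry: r = 11 mm, L = 213 mm, e = 3 mm; θ ← 0°
rotate_crank_by(+16°): θ ← 0° +16° = 16°
rotate_crank_by(-32°): θ ← 16° -32° = -16°
rotate_crank_by(-9°): θ ← -16° -9° = -25°
rotate_crank_by(+15°): θ ← -25° +15° = -10°
rotate_crank_by(+88°): θ ← -10° +88° = 78°
crank pin P = (r cos θ, r sin θ) = (2.287029, 10.759624)
h = r sin θ − e = 10.759624 − 3 = 7.759624
x = r cos θ + √(L² − h²) = 2.287029 + √(45369.0 − 60.2118) = 2.287029 + 212.858611 = 215.145640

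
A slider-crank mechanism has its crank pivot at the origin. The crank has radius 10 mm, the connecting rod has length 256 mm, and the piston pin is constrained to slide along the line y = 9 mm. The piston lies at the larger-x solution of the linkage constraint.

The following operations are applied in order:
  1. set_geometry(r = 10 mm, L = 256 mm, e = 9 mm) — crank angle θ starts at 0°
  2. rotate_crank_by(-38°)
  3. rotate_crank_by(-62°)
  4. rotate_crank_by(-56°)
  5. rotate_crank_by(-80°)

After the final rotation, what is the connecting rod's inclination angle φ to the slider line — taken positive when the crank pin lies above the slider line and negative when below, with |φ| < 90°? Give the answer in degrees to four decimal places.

set_geometry: r = 10 mm, L = 256 mm, e = 9 mm; θ ← 0°
rotate_crank_by(-38°): θ ← 0° -38° = -38°
rotate_crank_by(-62°): θ ← -38° -62° = -100°
rotate_crank_by(-56°): θ ← -100° -56° = -156°
rotate_crank_by(-80°): θ ← -156° -80° = -236°
crank pin P = (r cos θ, r sin θ) = (-5.591929, 8.290376)
h = r sin θ − e = 8.290376 − 9 = -0.709624
sin φ = h / L = -0.709624 / 256 = -0.00277197
φ = arcsin(-0.00277197) = -0.158822°

-0.1588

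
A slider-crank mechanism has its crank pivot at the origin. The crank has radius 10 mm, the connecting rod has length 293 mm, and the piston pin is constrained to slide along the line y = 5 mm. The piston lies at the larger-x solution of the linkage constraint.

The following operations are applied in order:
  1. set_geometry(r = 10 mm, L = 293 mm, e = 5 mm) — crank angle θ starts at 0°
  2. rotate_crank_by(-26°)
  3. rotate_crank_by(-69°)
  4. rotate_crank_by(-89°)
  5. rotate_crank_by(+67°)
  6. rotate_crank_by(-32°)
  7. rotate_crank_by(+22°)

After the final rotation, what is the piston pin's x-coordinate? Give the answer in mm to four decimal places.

set_geometry: r = 10 mm, L = 293 mm, e = 5 mm; θ ← 0°
rotate_crank_by(-26°): θ ← 0° -26° = -26°
rotate_crank_by(-69°): θ ← -26° -69° = -95°
rotate_crank_by(-89°): θ ← -95° -89° = -184°
rotate_crank_by(+67°): θ ← -184° +67° = -117°
rotate_crank_by(-32°): θ ← -117° -32° = -149°
rotate_crank_by(+22°): θ ← -149° +22° = -127°
crank pin P = (r cos θ, r sin θ) = (-6.018150, -7.986355)
h = r sin θ − e = -7.986355 − 5 = -12.986355
x = r cos θ + √(L² − h²) = -6.018150 + √(85849.0 − 168.6454) = -6.018150 + 292.712068 = 286.693917

286.6939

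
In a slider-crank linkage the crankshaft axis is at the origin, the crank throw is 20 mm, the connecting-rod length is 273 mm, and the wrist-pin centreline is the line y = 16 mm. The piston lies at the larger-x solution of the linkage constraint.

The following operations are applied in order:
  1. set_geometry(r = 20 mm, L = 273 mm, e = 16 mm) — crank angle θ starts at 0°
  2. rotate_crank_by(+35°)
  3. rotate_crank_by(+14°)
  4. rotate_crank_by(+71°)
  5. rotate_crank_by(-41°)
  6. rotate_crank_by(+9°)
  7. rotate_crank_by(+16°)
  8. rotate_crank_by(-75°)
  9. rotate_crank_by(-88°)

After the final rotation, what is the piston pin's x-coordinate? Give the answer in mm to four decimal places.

281.2814

set_geometry: r = 20 mm, L = 273 mm, e = 16 mm; θ ← 0°
rotate_crank_by(+35°): θ ← 0° +35° = 35°
rotate_crank_by(+14°): θ ← 35° +14° = 49°
rotate_crank_by(+71°): θ ← 49° +71° = 120°
rotate_crank_by(-41°): θ ← 120° -41° = 79°
rotate_crank_by(+9°): θ ← 79° +9° = 88°
rotate_crank_by(+16°): θ ← 88° +16° = 104°
rotate_crank_by(-75°): θ ← 104° -75° = 29°
rotate_crank_by(-88°): θ ← 29° -88° = -59°
crank pin P = (r cos θ, r sin θ) = (10.300761, -17.143346)
h = r sin θ − e = -17.143346 − 16 = -33.143346
x = r cos θ + √(L² − h²) = 10.300761 + √(74529.0 − 1098.4814) = 10.300761 + 270.980661 = 281.281422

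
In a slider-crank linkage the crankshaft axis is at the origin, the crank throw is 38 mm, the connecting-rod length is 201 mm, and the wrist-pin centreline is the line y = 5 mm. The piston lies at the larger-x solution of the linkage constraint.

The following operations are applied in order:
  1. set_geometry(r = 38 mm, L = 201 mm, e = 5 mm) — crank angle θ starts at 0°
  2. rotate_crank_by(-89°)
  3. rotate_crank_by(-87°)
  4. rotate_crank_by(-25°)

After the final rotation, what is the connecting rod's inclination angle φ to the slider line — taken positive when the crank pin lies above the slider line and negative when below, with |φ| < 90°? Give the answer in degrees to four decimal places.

2.4573

set_geometry: r = 38 mm, L = 201 mm, e = 5 mm; θ ← 0°
rotate_crank_by(-89°): θ ← 0° -89° = -89°
rotate_crank_by(-87°): θ ← -89° -87° = -176°
rotate_crank_by(-25°): θ ← -176° -25° = -201°
crank pin P = (r cos θ, r sin θ) = (-35.476056, 13.617982)
h = r sin θ − e = 13.617982 − 5 = 8.617982
sin φ = h / L = 8.617982 / 201 = 0.04287553
φ = arcsin(0.04287553) = 2.457340°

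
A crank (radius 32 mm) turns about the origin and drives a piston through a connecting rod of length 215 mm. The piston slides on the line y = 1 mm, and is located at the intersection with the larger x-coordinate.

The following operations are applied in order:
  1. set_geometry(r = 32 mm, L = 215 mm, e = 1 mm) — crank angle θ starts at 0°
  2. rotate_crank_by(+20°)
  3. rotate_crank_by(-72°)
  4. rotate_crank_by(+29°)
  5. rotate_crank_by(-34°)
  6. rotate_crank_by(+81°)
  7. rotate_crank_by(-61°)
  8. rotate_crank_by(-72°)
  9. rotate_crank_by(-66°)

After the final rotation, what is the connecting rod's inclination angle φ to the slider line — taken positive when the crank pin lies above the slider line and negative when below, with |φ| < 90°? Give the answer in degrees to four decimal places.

-1.0098

set_geometry: r = 32 mm, L = 215 mm, e = 1 mm; θ ← 0°
rotate_crank_by(+20°): θ ← 0° +20° = 20°
rotate_crank_by(-72°): θ ← 20° -72° = -52°
rotate_crank_by(+29°): θ ← -52° +29° = -23°
rotate_crank_by(-34°): θ ← -23° -34° = -57°
rotate_crank_by(+81°): θ ← -57° +81° = 24°
rotate_crank_by(-61°): θ ← 24° -61° = -37°
rotate_crank_by(-72°): θ ← -37° -72° = -109°
rotate_crank_by(-66°): θ ← -109° -66° = -175°
crank pin P = (r cos θ, r sin θ) = (-31.878230, -2.788984)
h = r sin θ − e = -2.788984 − 1 = -3.788984
sin φ = h / L = -3.788984 / 215 = -0.01762318
φ = arcsin(-0.01762318) = -1.009786°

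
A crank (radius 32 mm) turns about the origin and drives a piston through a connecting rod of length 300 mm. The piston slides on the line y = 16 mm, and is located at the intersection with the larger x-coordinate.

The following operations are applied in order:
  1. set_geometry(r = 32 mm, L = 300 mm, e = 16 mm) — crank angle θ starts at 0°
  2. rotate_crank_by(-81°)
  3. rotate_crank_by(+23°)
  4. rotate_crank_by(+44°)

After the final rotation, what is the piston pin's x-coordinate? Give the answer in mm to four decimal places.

330.1086

set_geometry: r = 32 mm, L = 300 mm, e = 16 mm; θ ← 0°
rotate_crank_by(-81°): θ ← 0° -81° = -81°
rotate_crank_by(+23°): θ ← -81° +23° = -58°
rotate_crank_by(+44°): θ ← -58° +44° = -14°
crank pin P = (r cos θ, r sin θ) = (31.049463, -7.741501)
h = r sin θ − e = -7.741501 − 16 = -23.741501
x = r cos θ + √(L² − h²) = 31.049463 + √(90000.0 − 563.6589) = 31.049463 + 299.059093 = 330.108556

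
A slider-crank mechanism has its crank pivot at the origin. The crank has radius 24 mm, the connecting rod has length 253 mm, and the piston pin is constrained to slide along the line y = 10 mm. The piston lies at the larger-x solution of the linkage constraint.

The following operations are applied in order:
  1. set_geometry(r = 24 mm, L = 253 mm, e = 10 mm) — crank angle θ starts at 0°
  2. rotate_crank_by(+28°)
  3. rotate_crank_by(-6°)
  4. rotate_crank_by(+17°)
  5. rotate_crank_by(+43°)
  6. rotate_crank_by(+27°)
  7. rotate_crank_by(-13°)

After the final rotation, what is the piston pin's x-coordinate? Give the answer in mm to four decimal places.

250.1109

set_geometry: r = 24 mm, L = 253 mm, e = 10 mm; θ ← 0°
rotate_crank_by(+28°): θ ← 0° +28° = 28°
rotate_crank_by(-6°): θ ← 28° -6° = 22°
rotate_crank_by(+17°): θ ← 22° +17° = 39°
rotate_crank_by(+43°): θ ← 39° +43° = 82°
rotate_crank_by(+27°): θ ← 82° +27° = 109°
rotate_crank_by(-13°): θ ← 109° -13° = 96°
crank pin P = (r cos θ, r sin θ) = (-2.508683, 23.868525)
h = r sin θ − e = 23.868525 − 10 = 13.868525
x = r cos θ + √(L² − h²) = -2.508683 + √(64009.0 − 192.3360) = -2.508683 + 252.619603 = 250.110920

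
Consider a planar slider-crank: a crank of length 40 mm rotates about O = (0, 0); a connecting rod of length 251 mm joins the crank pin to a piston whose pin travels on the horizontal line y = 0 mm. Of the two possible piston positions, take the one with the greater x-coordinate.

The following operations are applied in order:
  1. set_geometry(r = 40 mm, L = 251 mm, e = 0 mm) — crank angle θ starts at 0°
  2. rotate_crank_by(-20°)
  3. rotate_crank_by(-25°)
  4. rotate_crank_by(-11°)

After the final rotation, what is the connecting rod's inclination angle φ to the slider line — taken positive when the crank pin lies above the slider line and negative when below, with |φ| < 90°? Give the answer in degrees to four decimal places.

set_geometry: r = 40 mm, L = 251 mm, e = 0 mm; θ ← 0°
rotate_crank_by(-20°): θ ← 0° -20° = -20°
rotate_crank_by(-25°): θ ← -20° -25° = -45°
rotate_crank_by(-11°): θ ← -45° -11° = -56°
crank pin P = (r cos θ, r sin θ) = (22.367716, -33.161503)
h = r sin θ − e = -33.161503 − 0 = -33.161503
sin φ = h / L = -33.161503 / 251 = -0.13211754
φ = arcsin(-0.13211754) = -7.591974°

-7.5920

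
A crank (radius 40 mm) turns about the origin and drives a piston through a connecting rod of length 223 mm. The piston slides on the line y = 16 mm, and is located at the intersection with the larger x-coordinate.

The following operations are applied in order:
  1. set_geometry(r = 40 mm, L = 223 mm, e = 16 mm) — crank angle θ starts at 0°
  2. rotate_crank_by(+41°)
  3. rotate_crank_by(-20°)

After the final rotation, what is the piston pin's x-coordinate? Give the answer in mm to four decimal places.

260.3370

set_geometry: r = 40 mm, L = 223 mm, e = 16 mm; θ ← 0°
rotate_crank_by(+41°): θ ← 0° +41° = 41°
rotate_crank_by(-20°): θ ← 41° -20° = 21°
crank pin P = (r cos θ, r sin θ) = (37.343217, 14.334718)
h = r sin θ − e = 14.334718 − 16 = -1.665282
x = r cos θ + √(L² − h²) = 37.343217 + √(49729.0 − 2.7732) = 37.343217 + 222.993782 = 260.336999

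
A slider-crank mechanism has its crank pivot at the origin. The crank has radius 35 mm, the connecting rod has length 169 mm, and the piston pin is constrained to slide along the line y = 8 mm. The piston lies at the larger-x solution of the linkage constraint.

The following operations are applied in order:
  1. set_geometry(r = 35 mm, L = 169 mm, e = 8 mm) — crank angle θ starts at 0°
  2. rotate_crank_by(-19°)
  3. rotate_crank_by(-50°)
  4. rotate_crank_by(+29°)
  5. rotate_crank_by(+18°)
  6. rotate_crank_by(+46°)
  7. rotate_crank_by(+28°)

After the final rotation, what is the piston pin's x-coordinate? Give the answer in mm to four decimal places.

189.4100

set_geometry: r = 35 mm, L = 169 mm, e = 8 mm; θ ← 0°
rotate_crank_by(-19°): θ ← 0° -19° = -19°
rotate_crank_by(-50°): θ ← -19° -50° = -69°
rotate_crank_by(+29°): θ ← -69° +29° = -40°
rotate_crank_by(+18°): θ ← -40° +18° = -22°
rotate_crank_by(+46°): θ ← -22° +46° = 24°
rotate_crank_by(+28°): θ ← 24° +28° = 52°
crank pin P = (r cos θ, r sin θ) = (21.548152, 27.580376)
h = r sin θ − e = 27.580376 − 8 = 19.580376
x = r cos θ + √(L² − h²) = 21.548152 + √(28561.0 − 383.3911) = 21.548152 + 167.861874 = 189.410026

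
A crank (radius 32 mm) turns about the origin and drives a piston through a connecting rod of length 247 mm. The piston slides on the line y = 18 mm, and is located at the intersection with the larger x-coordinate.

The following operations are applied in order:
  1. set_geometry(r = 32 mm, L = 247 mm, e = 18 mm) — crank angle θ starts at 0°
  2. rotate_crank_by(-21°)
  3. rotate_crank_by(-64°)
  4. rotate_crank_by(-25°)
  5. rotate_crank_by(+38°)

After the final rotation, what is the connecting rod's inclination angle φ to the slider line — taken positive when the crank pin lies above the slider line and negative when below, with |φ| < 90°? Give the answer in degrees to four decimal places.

-11.3083

set_geometry: r = 32 mm, L = 247 mm, e = 18 mm; θ ← 0°
rotate_crank_by(-21°): θ ← 0° -21° = -21°
rotate_crank_by(-64°): θ ← -21° -64° = -85°
rotate_crank_by(-25°): θ ← -85° -25° = -110°
rotate_crank_by(+38°): θ ← -110° +38° = -72°
crank pin P = (r cos θ, r sin θ) = (9.888544, -30.433809)
h = r sin θ − e = -30.433809 − 18 = -48.433809
sin φ = h / L = -48.433809 / 247 = -0.19608829
φ = arcsin(-0.19608829) = -11.308306°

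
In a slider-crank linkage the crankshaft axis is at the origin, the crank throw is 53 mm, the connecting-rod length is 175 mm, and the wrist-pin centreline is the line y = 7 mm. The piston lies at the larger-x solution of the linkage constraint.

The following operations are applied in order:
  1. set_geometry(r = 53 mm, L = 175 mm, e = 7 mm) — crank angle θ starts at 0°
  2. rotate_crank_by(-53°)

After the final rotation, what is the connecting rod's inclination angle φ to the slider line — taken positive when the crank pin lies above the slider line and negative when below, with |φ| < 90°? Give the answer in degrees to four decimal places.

-16.3720

set_geometry: r = 53 mm, L = 175 mm, e = 7 mm; θ ← 0°
rotate_crank_by(-53°): θ ← 0° -53° = -53°
crank pin P = (r cos θ, r sin θ) = (31.896196, -42.327682)
h = r sin θ − e = -42.327682 − 7 = -49.327682
sin φ = h / L = -49.327682 / 175 = -0.28187247
φ = arcsin(-0.28187247) = -16.371991°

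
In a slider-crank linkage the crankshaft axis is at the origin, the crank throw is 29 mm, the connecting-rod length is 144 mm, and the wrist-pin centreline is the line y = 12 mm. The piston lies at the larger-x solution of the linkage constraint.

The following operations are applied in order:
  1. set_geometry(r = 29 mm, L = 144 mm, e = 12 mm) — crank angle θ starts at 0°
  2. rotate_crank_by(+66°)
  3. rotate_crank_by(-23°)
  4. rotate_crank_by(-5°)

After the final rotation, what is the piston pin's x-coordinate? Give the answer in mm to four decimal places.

166.7333

set_geometry: r = 29 mm, L = 144 mm, e = 12 mm; θ ← 0°
rotate_crank_by(+66°): θ ← 0° +66° = 66°
rotate_crank_by(-23°): θ ← 66° -23° = 43°
rotate_crank_by(-5°): θ ← 43° -5° = 38°
crank pin P = (r cos θ, r sin θ) = (22.852312, 17.854183)
h = r sin θ − e = 17.854183 − 12 = 5.854183
x = r cos θ + √(L² − h²) = 22.852312 + √(20736.0 − 34.2715) = 22.852312 + 143.880953 = 166.733265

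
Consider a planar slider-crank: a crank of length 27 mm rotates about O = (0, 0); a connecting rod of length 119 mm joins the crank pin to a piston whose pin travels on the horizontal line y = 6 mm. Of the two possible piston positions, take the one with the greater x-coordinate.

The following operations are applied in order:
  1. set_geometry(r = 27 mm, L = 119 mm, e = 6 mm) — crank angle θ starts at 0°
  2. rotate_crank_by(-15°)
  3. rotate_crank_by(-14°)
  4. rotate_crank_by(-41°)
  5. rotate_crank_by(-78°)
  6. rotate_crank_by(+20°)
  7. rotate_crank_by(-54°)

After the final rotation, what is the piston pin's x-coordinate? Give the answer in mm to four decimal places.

91.9089

set_geometry: r = 27 mm, L = 119 mm, e = 6 mm; θ ← 0°
rotate_crank_by(-15°): θ ← 0° -15° = -15°
rotate_crank_by(-14°): θ ← -15° -14° = -29°
rotate_crank_by(-41°): θ ← -29° -41° = -70°
rotate_crank_by(-78°): θ ← -70° -78° = -148°
rotate_crank_by(+20°): θ ← -148° +20° = -128°
rotate_crank_by(-54°): θ ← -128° -54° = -182°
crank pin P = (r cos θ, r sin θ) = (-26.983552, 0.942286)
h = r sin θ − e = 0.942286 − 6 = -5.057714
x = r cos θ + √(L² − h²) = -26.983552 + √(14161.0 − 25.5805) = -26.983552 + 118.892470 = 91.908918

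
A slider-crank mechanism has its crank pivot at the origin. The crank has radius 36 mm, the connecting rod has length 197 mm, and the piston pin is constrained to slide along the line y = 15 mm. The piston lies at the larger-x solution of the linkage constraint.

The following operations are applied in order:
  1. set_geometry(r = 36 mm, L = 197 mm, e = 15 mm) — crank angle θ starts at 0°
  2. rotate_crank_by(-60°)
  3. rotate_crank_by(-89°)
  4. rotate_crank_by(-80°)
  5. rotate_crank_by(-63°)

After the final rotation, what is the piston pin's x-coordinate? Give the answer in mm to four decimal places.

209.6267

set_geometry: r = 36 mm, L = 197 mm, e = 15 mm; θ ← 0°
rotate_crank_by(-60°): θ ← 0° -60° = -60°
rotate_crank_by(-89°): θ ← -60° -89° = -149°
rotate_crank_by(-80°): θ ← -149° -80° = -229°
rotate_crank_by(-63°): θ ← -229° -63° = -292°
crank pin P = (r cos θ, r sin θ) = (13.485837, 33.378619)
h = r sin θ − e = 33.378619 − 15 = 18.378619
x = r cos θ + √(L² − h²) = 13.485837 + √(38809.0 − 337.7736) = 13.485837 + 196.140833 = 209.626670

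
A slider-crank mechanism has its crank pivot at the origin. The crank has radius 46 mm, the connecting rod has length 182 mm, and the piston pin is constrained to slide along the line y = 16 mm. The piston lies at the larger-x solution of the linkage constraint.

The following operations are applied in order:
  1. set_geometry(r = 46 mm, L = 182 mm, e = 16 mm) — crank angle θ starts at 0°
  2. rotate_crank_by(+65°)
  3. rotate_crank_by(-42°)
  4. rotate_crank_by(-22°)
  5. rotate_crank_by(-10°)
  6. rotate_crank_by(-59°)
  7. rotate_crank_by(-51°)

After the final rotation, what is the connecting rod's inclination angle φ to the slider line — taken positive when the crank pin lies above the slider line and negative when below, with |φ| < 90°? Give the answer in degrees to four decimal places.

set_geometry: r = 46 mm, L = 182 mm, e = 16 mm; θ ← 0°
rotate_crank_by(+65°): θ ← 0° +65° = 65°
rotate_crank_by(-42°): θ ← 65° -42° = 23°
rotate_crank_by(-22°): θ ← 23° -22° = 1°
rotate_crank_by(-10°): θ ← 1° -10° = -9°
rotate_crank_by(-59°): θ ← -9° -59° = -68°
rotate_crank_by(-51°): θ ← -68° -51° = -119°
crank pin P = (r cos θ, r sin θ) = (-22.301243, -40.232507)
h = r sin θ − e = -40.232507 − 16 = -56.232507
sin φ = h / L = -56.232507 / 182 = -0.30896982
φ = arcsin(-0.30896982) = -17.997158°

-17.9972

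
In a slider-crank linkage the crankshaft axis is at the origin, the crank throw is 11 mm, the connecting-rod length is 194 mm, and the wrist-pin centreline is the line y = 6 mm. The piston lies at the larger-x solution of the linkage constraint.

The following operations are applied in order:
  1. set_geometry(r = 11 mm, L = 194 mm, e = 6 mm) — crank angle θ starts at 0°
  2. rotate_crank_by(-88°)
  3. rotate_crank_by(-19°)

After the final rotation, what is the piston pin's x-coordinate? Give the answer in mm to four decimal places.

set_geometry: r = 11 mm, L = 194 mm, e = 6 mm; θ ← 0°
rotate_crank_by(-88°): θ ← 0° -88° = -88°
rotate_crank_by(-19°): θ ← -88° -19° = -107°
crank pin P = (r cos θ, r sin θ) = (-3.216089, -10.519352)
h = r sin θ − e = -10.519352 − 6 = -16.519352
x = r cos θ + √(L² − h²) = -3.216089 + √(37636.0 − 272.8890) = -3.216089 + 193.295398 = 190.079310

190.0793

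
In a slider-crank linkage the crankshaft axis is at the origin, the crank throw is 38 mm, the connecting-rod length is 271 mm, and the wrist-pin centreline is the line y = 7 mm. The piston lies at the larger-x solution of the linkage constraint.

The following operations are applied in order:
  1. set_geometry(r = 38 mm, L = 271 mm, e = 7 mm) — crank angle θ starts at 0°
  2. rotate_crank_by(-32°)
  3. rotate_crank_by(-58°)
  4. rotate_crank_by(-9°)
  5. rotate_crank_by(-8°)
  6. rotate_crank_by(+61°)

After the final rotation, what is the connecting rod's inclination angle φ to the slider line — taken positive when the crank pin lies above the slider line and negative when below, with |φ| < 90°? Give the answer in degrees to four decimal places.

set_geometry: r = 38 mm, L = 271 mm, e = 7 mm; θ ← 0°
rotate_crank_by(-32°): θ ← 0° -32° = -32°
rotate_crank_by(-58°): θ ← -32° -58° = -90°
rotate_crank_by(-9°): θ ← -90° -9° = -99°
rotate_crank_by(-8°): θ ← -99° -8° = -107°
rotate_crank_by(+61°): θ ← -107° +61° = -46°
crank pin P = (r cos θ, r sin θ) = (26.397018, -27.334912)
h = r sin θ − e = -27.334912 − 7 = -34.334912
sin φ = h / L = -34.334912 / 271 = -0.12669709
φ = arcsin(-0.12669709) = -7.278771°

-7.2788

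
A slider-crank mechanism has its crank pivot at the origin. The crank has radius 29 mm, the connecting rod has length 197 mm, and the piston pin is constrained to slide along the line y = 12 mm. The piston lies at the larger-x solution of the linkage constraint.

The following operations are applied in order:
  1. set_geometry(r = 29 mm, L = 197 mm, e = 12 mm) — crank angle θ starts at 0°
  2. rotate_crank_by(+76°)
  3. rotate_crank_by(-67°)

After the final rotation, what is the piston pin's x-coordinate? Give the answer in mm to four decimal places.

225.5015

set_geometry: r = 29 mm, L = 197 mm, e = 12 mm; θ ← 0°
rotate_crank_by(+76°): θ ← 0° +76° = 76°
rotate_crank_by(-67°): θ ← 76° -67° = 9°
crank pin P = (r cos θ, r sin θ) = (28.642962, 4.536599)
h = r sin θ − e = 4.536599 − 12 = -7.463401
x = r cos θ + √(L² − h²) = 28.642962 + √(38809.0 − 55.7023) = 28.642962 + 196.858573 = 225.501535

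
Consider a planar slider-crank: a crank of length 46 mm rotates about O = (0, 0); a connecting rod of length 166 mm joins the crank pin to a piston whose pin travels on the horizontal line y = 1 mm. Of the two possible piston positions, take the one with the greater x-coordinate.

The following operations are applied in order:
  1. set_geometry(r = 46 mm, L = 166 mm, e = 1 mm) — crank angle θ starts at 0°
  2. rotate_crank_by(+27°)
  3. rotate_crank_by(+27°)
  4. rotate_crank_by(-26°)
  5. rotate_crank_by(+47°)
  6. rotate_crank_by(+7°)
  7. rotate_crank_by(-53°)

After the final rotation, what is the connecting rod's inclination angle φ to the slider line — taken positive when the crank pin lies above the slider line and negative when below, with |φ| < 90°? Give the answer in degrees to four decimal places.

7.3726

set_geometry: r = 46 mm, L = 166 mm, e = 1 mm; θ ← 0°
rotate_crank_by(+27°): θ ← 0° +27° = 27°
rotate_crank_by(+27°): θ ← 27° +27° = 54°
rotate_crank_by(-26°): θ ← 54° -26° = 28°
rotate_crank_by(+47°): θ ← 28° +47° = 75°
rotate_crank_by(+7°): θ ← 75° +7° = 82°
rotate_crank_by(-53°): θ ← 82° -53° = 29°
crank pin P = (r cos θ, r sin θ) = (40.232507, 22.301243)
h = r sin θ − e = 22.301243 − 1 = 21.301243
sin φ = h / L = 21.301243 / 166 = 0.12832074
φ = arcsin(0.12832074) = 7.372565°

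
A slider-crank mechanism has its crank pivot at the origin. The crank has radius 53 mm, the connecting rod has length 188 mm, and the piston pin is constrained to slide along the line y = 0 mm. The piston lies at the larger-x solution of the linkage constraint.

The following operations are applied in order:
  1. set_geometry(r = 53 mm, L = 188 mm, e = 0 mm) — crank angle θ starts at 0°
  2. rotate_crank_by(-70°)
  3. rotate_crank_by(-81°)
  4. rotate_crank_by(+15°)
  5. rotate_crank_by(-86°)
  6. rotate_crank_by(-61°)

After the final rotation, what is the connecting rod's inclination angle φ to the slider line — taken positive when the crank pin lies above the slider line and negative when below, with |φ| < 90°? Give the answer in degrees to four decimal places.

set_geometry: r = 53 mm, L = 188 mm, e = 0 mm; θ ← 0°
rotate_crank_by(-70°): θ ← 0° -70° = -70°
rotate_crank_by(-81°): θ ← -70° -81° = -151°
rotate_crank_by(+15°): θ ← -151° +15° = -136°
rotate_crank_by(-86°): θ ← -136° -86° = -222°
rotate_crank_by(-61°): θ ← -222° -61° = -283°
crank pin P = (r cos θ, r sin θ) = (11.922406, 51.641613)
h = r sin θ − e = 51.641613 − 0 = 51.641613
sin φ = h / L = 51.641613 / 188 = 0.27468943
φ = arcsin(0.27468943) = 15.943507°

15.9435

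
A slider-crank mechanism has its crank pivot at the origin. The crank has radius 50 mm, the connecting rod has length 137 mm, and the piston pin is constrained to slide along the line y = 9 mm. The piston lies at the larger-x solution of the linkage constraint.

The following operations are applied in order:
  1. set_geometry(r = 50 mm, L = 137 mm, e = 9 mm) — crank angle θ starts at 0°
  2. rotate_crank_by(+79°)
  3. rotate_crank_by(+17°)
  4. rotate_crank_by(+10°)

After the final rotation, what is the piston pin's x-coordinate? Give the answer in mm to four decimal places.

117.5310

set_geometry: r = 50 mm, L = 137 mm, e = 9 mm; θ ← 0°
rotate_crank_by(+79°): θ ← 0° +79° = 79°
rotate_crank_by(+17°): θ ← 79° +17° = 96°
rotate_crank_by(+10°): θ ← 96° +10° = 106°
crank pin P = (r cos θ, r sin θ) = (-13.781868, 48.063085)
h = r sin θ − e = 48.063085 − 9 = 39.063085
x = r cos θ + √(L² − h²) = -13.781868 + √(18769.0 − 1525.9246) = -13.781868 + 131.312891 = 117.531023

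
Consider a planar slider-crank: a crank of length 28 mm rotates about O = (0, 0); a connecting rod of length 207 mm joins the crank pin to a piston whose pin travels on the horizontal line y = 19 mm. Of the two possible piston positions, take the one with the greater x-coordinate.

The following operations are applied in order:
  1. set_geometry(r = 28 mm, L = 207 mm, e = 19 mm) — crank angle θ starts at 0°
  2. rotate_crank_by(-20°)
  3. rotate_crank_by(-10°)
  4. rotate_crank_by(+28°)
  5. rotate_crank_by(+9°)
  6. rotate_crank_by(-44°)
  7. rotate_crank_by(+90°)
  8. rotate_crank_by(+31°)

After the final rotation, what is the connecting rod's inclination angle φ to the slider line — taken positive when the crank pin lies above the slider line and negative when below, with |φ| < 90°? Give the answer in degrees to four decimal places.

set_geometry: r = 28 mm, L = 207 mm, e = 19 mm; θ ← 0°
rotate_crank_by(-20°): θ ← 0° -20° = -20°
rotate_crank_by(-10°): θ ← -20° -10° = -30°
rotate_crank_by(+28°): θ ← -30° +28° = -2°
rotate_crank_by(+9°): θ ← -2° +9° = 7°
rotate_crank_by(-44°): θ ← 7° -44° = -37°
rotate_crank_by(+90°): θ ← -37° +90° = 53°
rotate_crank_by(+31°): θ ← 53° +31° = 84°
crank pin P = (r cos θ, r sin θ) = (2.926797, 27.846613)
h = r sin θ − e = 27.846613 − 19 = 8.846613
sin φ = h / L = 8.846613 / 207 = 0.04273726
φ = arcsin(0.04273726) = 2.449411°

2.4494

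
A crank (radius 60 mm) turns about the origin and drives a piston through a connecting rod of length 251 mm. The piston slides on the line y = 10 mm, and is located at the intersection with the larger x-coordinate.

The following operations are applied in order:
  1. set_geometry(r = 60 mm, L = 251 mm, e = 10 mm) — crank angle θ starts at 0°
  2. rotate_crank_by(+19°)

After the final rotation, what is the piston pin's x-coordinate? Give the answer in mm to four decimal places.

307.5500

set_geometry: r = 60 mm, L = 251 mm, e = 10 mm; θ ← 0°
rotate_crank_by(+19°): θ ← 0° +19° = 19°
crank pin P = (r cos θ, r sin θ) = (56.731115, 19.534089)
h = r sin θ − e = 19.534089 − 10 = 9.534089
x = r cos θ + √(L² − h²) = 56.731115 + √(63001.0 − 90.8989) = 56.731115 + 250.818861 = 307.549976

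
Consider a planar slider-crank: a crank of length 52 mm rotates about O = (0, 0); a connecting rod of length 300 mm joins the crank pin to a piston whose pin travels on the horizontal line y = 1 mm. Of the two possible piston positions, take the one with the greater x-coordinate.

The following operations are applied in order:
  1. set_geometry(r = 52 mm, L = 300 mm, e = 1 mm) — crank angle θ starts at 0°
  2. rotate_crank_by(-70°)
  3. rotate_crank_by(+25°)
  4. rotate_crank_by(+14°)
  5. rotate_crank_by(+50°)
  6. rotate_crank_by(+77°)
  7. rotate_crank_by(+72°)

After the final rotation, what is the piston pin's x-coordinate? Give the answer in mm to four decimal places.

set_geometry: r = 52 mm, L = 300 mm, e = 1 mm; θ ← 0°
rotate_crank_by(-70°): θ ← 0° -70° = -70°
rotate_crank_by(+25°): θ ← -70° +25° = -45°
rotate_crank_by(+14°): θ ← -45° +14° = -31°
rotate_crank_by(+50°): θ ← -31° +50° = 19°
rotate_crank_by(+77°): θ ← 19° +77° = 96°
rotate_crank_by(+72°): θ ← 96° +72° = 168°
crank pin P = (r cos θ, r sin θ) = (-50.863675, 10.811408)
h = r sin θ − e = 10.811408 − 1 = 9.811408
x = r cos θ + √(L² − h²) = -50.863675 + √(90000.0 − 96.2637) = -50.863675 + 299.839518 = 248.975842

248.9758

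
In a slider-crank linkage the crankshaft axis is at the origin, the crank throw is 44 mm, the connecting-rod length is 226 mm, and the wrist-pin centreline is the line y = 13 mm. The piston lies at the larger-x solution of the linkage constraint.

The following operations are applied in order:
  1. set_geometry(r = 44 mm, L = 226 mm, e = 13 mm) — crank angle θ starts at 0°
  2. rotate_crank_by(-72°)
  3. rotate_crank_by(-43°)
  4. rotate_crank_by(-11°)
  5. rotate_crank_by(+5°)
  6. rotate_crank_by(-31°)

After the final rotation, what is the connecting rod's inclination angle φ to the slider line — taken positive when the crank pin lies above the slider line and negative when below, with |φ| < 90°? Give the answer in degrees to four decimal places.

-8.5646

set_geometry: r = 44 mm, L = 226 mm, e = 13 mm; θ ← 0°
rotate_crank_by(-72°): θ ← 0° -72° = -72°
rotate_crank_by(-43°): θ ← -72° -43° = -115°
rotate_crank_by(-11°): θ ← -115° -11° = -126°
rotate_crank_by(+5°): θ ← -126° +5° = -121°
rotate_crank_by(-31°): θ ← -121° -31° = -152°
crank pin P = (r cos θ, r sin θ) = (-38.849694, -20.656749)
h = r sin θ − e = -20.656749 − 13 = -33.656749
sin φ = h / L = -33.656749 / 226 = -0.14892367
φ = arcsin(-0.14892367) = -8.564557°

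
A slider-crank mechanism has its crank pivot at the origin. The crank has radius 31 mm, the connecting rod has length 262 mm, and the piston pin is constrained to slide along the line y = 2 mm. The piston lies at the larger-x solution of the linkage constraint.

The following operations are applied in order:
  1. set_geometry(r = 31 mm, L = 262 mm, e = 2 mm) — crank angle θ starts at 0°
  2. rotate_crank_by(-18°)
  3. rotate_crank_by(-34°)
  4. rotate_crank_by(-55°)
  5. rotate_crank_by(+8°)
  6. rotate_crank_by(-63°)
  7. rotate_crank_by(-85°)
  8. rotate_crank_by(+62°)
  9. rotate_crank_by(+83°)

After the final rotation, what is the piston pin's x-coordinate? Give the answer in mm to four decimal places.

set_geometry: r = 31 mm, L = 262 mm, e = 2 mm; θ ← 0°
rotate_crank_by(-18°): θ ← 0° -18° = -18°
rotate_crank_by(-34°): θ ← -18° -34° = -52°
rotate_crank_by(-55°): θ ← -52° -55° = -107°
rotate_crank_by(+8°): θ ← -107° +8° = -99°
rotate_crank_by(-63°): θ ← -99° -63° = -162°
rotate_crank_by(-85°): θ ← -162° -85° = -247°
rotate_crank_by(+62°): θ ← -247° +62° = -185°
rotate_crank_by(+83°): θ ← -185° +83° = -102°
crank pin P = (r cos θ, r sin θ) = (-6.445262, -30.322576)
h = r sin θ − e = -30.322576 − 2 = -32.322576
x = r cos θ + √(L² − h²) = -6.445262 + √(68644.0 − 1044.7489) = -6.445262 + 259.998560 = 253.553297

253.5533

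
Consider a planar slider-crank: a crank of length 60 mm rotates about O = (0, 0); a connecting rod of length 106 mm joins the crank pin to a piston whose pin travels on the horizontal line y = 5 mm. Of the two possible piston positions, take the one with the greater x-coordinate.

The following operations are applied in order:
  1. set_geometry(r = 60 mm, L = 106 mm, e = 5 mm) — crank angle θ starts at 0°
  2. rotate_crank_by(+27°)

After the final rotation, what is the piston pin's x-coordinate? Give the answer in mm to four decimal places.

set_geometry: r = 60 mm, L = 106 mm, e = 5 mm; θ ← 0°
rotate_crank_by(+27°): θ ← 0° +27° = 27°
crank pin P = (r cos θ, r sin θ) = (53.460391, 27.239430)
h = r sin θ − e = 27.239430 − 5 = 22.239430
x = r cos θ + √(L² − h²) = 53.460391 + √(11236.0 − 494.5922) = 53.460391 + 103.640763 = 157.101154

157.1012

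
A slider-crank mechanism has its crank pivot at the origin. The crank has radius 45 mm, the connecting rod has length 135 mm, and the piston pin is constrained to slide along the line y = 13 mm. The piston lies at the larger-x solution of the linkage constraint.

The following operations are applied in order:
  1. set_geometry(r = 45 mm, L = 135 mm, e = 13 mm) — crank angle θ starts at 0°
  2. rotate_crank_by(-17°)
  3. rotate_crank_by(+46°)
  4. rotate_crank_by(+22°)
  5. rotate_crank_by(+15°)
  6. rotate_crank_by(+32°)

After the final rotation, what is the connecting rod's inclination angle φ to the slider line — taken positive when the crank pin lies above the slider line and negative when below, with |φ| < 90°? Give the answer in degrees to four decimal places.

13.5205

set_geometry: r = 45 mm, L = 135 mm, e = 13 mm; θ ← 0°
rotate_crank_by(-17°): θ ← 0° -17° = -17°
rotate_crank_by(+46°): θ ← -17° +46° = 29°
rotate_crank_by(+22°): θ ← 29° +22° = 51°
rotate_crank_by(+15°): θ ← 51° +15° = 66°
rotate_crank_by(+32°): θ ← 66° +32° = 98°
crank pin P = (r cos θ, r sin θ) = (-6.262790, 44.562063)
h = r sin θ − e = 44.562063 − 13 = 31.562063
sin φ = h / L = 31.562063 / 135 = 0.23379306
φ = arcsin(0.23379306) = 13.520488°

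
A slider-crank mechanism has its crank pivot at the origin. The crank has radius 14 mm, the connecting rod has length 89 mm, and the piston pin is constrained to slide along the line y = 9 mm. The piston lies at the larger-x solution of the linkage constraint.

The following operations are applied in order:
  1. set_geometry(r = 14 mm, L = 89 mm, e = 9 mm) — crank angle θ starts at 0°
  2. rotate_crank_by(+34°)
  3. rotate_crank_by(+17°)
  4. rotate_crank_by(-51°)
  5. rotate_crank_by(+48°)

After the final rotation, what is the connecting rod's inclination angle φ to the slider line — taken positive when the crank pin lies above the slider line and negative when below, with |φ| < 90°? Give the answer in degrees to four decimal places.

set_geometry: r = 14 mm, L = 89 mm, e = 9 mm; θ ← 0°
rotate_crank_by(+34°): θ ← 0° +34° = 34°
rotate_crank_by(+17°): θ ← 34° +17° = 51°
rotate_crank_by(-51°): θ ← 51° -51° = 0°
rotate_crank_by(+48°): θ ← 0° +48° = 48°
crank pin P = (r cos θ, r sin θ) = (9.367828, 10.404028)
h = r sin θ − e = 10.404028 − 9 = 1.404028
sin φ = h / L = 1.404028 / 89 = 0.01577559
φ = arcsin(0.01577559) = 0.903912°

0.9039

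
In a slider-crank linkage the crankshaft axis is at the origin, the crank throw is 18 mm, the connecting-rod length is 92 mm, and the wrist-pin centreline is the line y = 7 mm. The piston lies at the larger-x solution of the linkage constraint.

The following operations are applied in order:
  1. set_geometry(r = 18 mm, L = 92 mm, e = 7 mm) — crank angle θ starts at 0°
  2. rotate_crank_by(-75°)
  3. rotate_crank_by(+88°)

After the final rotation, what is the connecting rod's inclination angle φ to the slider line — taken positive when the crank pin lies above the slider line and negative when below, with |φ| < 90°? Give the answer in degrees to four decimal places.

-1.8381

set_geometry: r = 18 mm, L = 92 mm, e = 7 mm; θ ← 0°
rotate_crank_by(-75°): θ ← 0° -75° = -75°
rotate_crank_by(+88°): θ ← -75° +88° = 13°
crank pin P = (r cos θ, r sin θ) = (17.538661, 4.049119)
h = r sin θ − e = 4.049119 − 7 = -2.950881
sin φ = h / L = -2.950881 / 92 = -0.03207479
φ = arcsin(-0.03207479) = -1.838066°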